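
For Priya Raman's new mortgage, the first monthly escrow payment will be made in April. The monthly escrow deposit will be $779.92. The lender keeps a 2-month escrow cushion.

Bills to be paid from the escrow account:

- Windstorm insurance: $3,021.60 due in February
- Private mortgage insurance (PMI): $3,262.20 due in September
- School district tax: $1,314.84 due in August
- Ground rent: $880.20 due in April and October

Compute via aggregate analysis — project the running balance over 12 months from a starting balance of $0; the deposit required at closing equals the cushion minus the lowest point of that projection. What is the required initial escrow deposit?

$2,437.84

Cushion = 2 × $779.92 = $1,559.84
Trial balance (start $0, +$779.92 each month, − disbursements):
  Apr: +$779.92 − $880.20 → -$100.28
  May: +$779.92 → $679.64
  Jun: +$779.92 → $1,459.56
  Jul: +$779.92 → $2,239.48
  Aug: +$779.92 − $1,314.84 → $1,704.56
  Sep: +$779.92 − $3,262.20 → -$777.72
  Oct: +$779.92 − $880.20 → -$878.00
  Nov: +$779.92 → -$98.08
  Dec: +$779.92 → $681.84
  Jan: +$779.92 → $1,461.76
  Feb: +$779.92 − $3,021.60 → -$779.92
  Mar: +$779.92 → $0.00
Lowest trial balance = -$878.00 (Oct)
Initial deposit = cushion − low point = $1,559.84 − (-$878.00) = $2,437.84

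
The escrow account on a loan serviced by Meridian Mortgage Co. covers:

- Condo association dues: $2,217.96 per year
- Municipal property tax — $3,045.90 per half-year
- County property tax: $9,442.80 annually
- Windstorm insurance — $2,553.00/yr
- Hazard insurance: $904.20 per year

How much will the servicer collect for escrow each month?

$1,767.48

Condo association dues = $2,217.96
Municipal property tax = $3,045.90 × 2 = $6,091.80
County property tax = $9,442.80
Windstorm insurance = $2,553.00
Hazard insurance = $904.20
Yearly total = $21,209.76
Per month = $21,209.76 ÷ 12 = $1,767.48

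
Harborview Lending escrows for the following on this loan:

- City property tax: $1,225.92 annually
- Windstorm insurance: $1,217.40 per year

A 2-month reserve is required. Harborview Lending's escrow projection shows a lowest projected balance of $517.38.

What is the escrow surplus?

City property tax = $1,225.92
Windstorm insurance = $1,217.40
Combined annual = $1,225.92 + $1,217.40 = $2,443.32
Per month = $2,443.32 ÷ 12 = $203.61
Required reserve = 2 × $203.61 = $407.22
Surplus = $517.38 − $407.22 = $110.16

$110.16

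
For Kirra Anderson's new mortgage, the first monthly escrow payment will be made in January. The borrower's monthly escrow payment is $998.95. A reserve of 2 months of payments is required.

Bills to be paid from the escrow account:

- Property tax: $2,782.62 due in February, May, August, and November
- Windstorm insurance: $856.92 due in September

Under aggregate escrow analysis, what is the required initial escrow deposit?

Cushion = 2 × $998.95 = $1,997.90
Trial balance (start $0, +$998.95 each month, − disbursements):
  Jan: +$998.95 → $998.95
  Feb: +$998.95 − $2,782.62 → -$784.72
  Mar: +$998.95 → $214.23
  Apr: +$998.95 → $1,213.18
  May: +$998.95 − $2,782.62 → -$570.49
  Jun: +$998.95 → $428.46
  Jul: +$998.95 → $1,427.41
  Aug: +$998.95 − $2,782.62 → -$356.26
  Sep: +$998.95 − $856.92 → -$214.23
  Oct: +$998.95 → $784.72
  Nov: +$998.95 − $2,782.62 → -$998.95
  Dec: +$998.95 → $0.00
Lowest trial balance = -$998.95 (Nov)
Initial deposit = cushion − low point = $1,997.90 − (-$998.95) = $2,996.85

$2,996.85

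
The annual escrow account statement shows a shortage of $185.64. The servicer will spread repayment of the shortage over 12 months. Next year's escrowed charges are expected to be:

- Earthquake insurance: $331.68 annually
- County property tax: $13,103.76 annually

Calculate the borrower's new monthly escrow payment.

$1,135.09

Earthquake insurance — $331.68/yr
County property tax — $13,103.76/yr
Annual escrow total = $13,435.44
Per month = $13,435.44 ÷ 12 = $1,119.62
Shortage per month = $185.64 / 12 = $15.47
Adjusted monthly = $1,119.62 + $15.47 = $1,135.09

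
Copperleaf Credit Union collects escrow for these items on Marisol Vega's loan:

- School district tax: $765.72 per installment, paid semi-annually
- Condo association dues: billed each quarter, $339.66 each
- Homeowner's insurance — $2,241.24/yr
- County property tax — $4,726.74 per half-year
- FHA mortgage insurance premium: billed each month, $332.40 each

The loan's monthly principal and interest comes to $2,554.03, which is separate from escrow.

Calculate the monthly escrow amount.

School district tax: $765.72 × 2 = $1,531.44 annually
Condo association dues: $339.66 × 4 = $1,358.64 annually
Homeowner's insurance: $2,241.24 annually
County property tax: $4,726.74 × 2 = $9,453.48 annually
FHA mortgage insurance premium: $332.40 × 12 = $3,988.80 annually
Annual escrow total = $18,573.60
Base monthly escrow = $18,573.60 ÷ 12 = $1,547.80

$1,547.80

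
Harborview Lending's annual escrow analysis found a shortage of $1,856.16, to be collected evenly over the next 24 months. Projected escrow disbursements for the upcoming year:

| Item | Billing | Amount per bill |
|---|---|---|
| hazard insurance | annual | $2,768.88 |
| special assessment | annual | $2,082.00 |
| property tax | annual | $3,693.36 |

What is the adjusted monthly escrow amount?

$789.36

Hazard insurance — $2,768.88 annually
Special assessment — $2,082.00 annually
Property tax — $3,693.36 annually
Annual escrow total = $2,768.88 + $2,082.00 + $3,693.36 = $8,544.24
Per month = $8,544.24 ÷ 12 = $712.02
Shortage spread = $1,856.16 ÷ 24 = $77.34/mo
Adjusted monthly = $712.02 + $77.34 = $789.36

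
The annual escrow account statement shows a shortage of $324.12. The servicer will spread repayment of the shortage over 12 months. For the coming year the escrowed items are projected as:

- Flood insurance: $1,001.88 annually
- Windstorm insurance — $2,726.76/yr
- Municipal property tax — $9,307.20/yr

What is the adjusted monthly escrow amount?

Flood insurance: $1,001.88/yr
Windstorm insurance: $2,726.76/yr
Municipal property tax: $9,307.20/yr
Total per year = $1,001.88 + $2,726.76 + $9,307.20 = $13,035.84
Per month = $13,035.84 / 12 = $1,086.32
Monthly shortage recovery: $324.12 ÷ 12 = $27.01
New monthly escrow = $1,086.32 + $27.01 = $1,113.33

$1,113.33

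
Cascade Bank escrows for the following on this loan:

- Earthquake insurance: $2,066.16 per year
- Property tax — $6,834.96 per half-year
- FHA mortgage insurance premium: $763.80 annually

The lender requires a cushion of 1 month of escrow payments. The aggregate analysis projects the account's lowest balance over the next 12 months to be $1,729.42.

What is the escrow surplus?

Earthquake insurance — $2,066.16
Property tax — $6,834.96 × 2 = $13,669.92
FHA mortgage insurance premium — $763.80
Total per year = $2,066.16 + $13,669.92 + $763.80 = $16,499.88
Monthly escrow = $16,499.88 / 12 = $1,374.99
Cushion = 1 × $1,374.99 = $1,374.99
Surplus = $1,729.42 − $1,374.99 = $354.43

$354.43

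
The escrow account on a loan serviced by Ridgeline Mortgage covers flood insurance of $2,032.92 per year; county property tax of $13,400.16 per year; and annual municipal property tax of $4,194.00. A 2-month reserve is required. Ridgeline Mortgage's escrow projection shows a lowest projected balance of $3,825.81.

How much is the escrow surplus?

$554.63

Flood insurance = $2,032.92/yr
County property tax = $13,400.16/yr
Municipal property tax = $4,194.00/yr
Yearly total = $19,627.08
Base monthly escrow = $19,627.08 / 12 = $1,635.59
Cushion = 2 × $1,635.59 = $3,271.18
Surplus = $3,825.81 − $3,271.18 = $554.63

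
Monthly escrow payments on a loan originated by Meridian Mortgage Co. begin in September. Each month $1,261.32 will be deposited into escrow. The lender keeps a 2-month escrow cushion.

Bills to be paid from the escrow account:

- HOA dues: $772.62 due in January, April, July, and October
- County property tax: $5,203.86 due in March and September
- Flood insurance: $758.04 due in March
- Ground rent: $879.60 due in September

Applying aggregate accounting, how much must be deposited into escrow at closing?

Cushion = 2 × $1,261.32 = $2,522.64
Trial balance (start $0, +$1,261.32 each month, − disbursements):
  Sep: +$1,261.32 − $6,083.46 → -$4,822.14
  Oct: +$1,261.32 − $772.62 → -$4,333.44
  Nov: +$1,261.32 → -$3,072.12
  Dec: +$1,261.32 → -$1,810.80
  Jan: +$1,261.32 − $772.62 → -$1,322.10
  Feb: +$1,261.32 → -$60.78
  Mar: +$1,261.32 − $5,961.90 → -$4,761.36
  Apr: +$1,261.32 − $772.62 → -$4,272.66
  May: +$1,261.32 → -$3,011.34
  Jun: +$1,261.32 → -$1,750.02
  Jul: +$1,261.32 − $772.62 → -$1,261.32
  Aug: +$1,261.32 → $0.00
Lowest trial balance = -$4,822.14 (Sep)
Initial deposit = cushion − low point = $2,522.64 − (-$4,822.14) = $7,344.78

$7,344.78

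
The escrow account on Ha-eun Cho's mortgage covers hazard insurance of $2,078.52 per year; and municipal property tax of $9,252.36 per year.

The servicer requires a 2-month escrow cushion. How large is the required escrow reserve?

$1,888.48

Hazard insurance: $2,078.52 per year
Municipal property tax: $9,252.36 per year
Annual escrow total = $11,330.88
Monthly escrow = $11,330.88 / 12 = $944.24
Reserve = 2 × $944.24 = $1,888.48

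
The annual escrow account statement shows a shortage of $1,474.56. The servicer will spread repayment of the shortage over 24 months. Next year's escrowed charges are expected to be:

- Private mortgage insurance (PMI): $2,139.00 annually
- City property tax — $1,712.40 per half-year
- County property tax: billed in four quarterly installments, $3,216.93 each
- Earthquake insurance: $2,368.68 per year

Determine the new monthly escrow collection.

Private mortgage insurance (PMI): $2,139.00/yr
City property tax: $1,712.40 × 2 = $3,424.80/yr
County property tax: $3,216.93 × 4 = $12,867.72/yr
Earthquake insurance: $2,368.68/yr
Yearly total = $2,139.00 + $3,424.80 + $12,867.72 + $2,368.68 = $20,800.20
Monthly = $20,800.20 / 12 = $1,733.35
Shortage per month = $1,474.56 / 24 = $61.44
New monthly escrow = $1,733.35 + $61.44 = $1,794.79

$1,794.79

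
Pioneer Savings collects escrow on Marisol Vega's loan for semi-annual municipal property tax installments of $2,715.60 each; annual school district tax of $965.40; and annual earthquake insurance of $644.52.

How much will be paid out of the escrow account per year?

Municipal property tax — $2,715.60 × 2 = $5,431.20/yr
School district tax — $965.40/yr
Earthquake insurance — $644.52/yr
Combined annual = $7,041.12

$7,041.12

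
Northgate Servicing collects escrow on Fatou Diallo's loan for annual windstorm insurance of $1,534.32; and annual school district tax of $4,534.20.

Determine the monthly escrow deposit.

Windstorm insurance — $1,534.32 per year
School district tax — $4,534.20 per year
Annual escrow total = $1,534.32 + $4,534.20 = $6,068.52
Base monthly escrow = $6,068.52 / 12 = $505.71

$505.71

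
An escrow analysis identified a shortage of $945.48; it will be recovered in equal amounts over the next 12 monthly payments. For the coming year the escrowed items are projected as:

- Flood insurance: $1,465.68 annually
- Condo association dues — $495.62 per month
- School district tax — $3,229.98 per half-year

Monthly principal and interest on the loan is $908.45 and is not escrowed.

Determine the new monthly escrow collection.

$1,234.88

Flood insurance — $1,465.68
Condo association dues — $495.62 × 12 = $5,947.44
School district tax — $3,229.98 × 2 = $6,459.96
Combined annual = $13,873.08
Per month = $13,873.08 / 12 = $1,156.09
Shortage spread = $945.48 ÷ 12 = $78.79/mo
Adjusted monthly = $1,156.09 + $78.79 = $1,234.88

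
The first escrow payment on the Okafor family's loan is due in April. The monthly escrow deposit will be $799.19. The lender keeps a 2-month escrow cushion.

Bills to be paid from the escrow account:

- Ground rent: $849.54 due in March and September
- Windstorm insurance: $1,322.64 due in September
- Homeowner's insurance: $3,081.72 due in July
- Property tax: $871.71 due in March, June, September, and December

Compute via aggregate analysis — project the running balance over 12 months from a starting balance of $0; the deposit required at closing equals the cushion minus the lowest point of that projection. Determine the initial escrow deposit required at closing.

Cushion = 2 × $799.19 = $1,598.38
Trial balance (start $0, +$799.19 each month, − disbursements):
  Apr: +$799.19 → $799.19
  May: +$799.19 → $1,598.38
  Jun: +$799.19 − $871.71 → $1,525.86
  Jul: +$799.19 − $3,081.72 → -$756.67
  Aug: +$799.19 → $42.52
  Sep: +$799.19 − $3,043.89 → -$2,202.18
  Oct: +$799.19 → -$1,402.99
  Nov: +$799.19 → -$603.80
  Dec: +$799.19 − $871.71 → -$676.32
  Jan: +$799.19 → $122.87
  Feb: +$799.19 → $922.06
  Mar: +$799.19 − $1,721.25 → $0.00
Lowest trial balance = -$2,202.18 (Sep)
Initial deposit = cushion − low point = $1,598.38 − (-$2,202.18) = $3,800.56

$3,800.56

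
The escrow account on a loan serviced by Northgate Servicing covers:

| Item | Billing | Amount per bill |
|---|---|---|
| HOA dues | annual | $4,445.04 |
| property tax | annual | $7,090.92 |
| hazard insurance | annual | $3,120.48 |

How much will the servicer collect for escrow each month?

$1,221.37

HOA dues: $4,445.04 per year
Property tax: $7,090.92 per year
Hazard insurance: $3,120.48 per year
Total per year = $4,445.04 + $7,090.92 + $3,120.48 = $14,656.44
Monthly escrow = $14,656.44 / 12 = $1,221.37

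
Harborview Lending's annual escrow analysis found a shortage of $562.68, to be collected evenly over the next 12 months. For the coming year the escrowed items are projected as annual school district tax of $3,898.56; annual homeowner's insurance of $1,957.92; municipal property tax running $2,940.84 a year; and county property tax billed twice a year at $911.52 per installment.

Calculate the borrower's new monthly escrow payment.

School district tax = $3,898.56 per year
Homeowner's insurance = $1,957.92 per year
Municipal property tax = $2,940.84 per year
County property tax = $911.52 × 2 = $1,823.04 per year
Annual escrow total = $3,898.56 + $1,957.92 + $2,940.84 + $1,823.04 = $10,620.36
Base monthly escrow = $10,620.36 / 12 = $885.03
Shortage per month = $562.68 ÷ 12 = $46.89
New monthly escrow = $885.03 + $46.89 = $931.92

$931.92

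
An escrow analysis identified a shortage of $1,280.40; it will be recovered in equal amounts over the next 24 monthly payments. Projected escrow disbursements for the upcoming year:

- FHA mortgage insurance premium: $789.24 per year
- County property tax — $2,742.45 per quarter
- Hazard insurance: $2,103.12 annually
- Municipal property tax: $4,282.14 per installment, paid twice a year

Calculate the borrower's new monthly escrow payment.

$1,922.22

FHA mortgage insurance premium — $789.24/yr
County property tax — $2,742.45 × 4 = $10,969.80/yr
Hazard insurance — $2,103.12/yr
Municipal property tax — $4,282.14 × 2 = $8,564.28/yr
Annual escrow total = $789.24 + $10,969.80 + $2,103.12 + $8,564.28 = $22,426.44
Monthly escrow = $22,426.44 ÷ 12 = $1,868.87
Shortage per month = $1,280.40 / 24 = $53.35
New monthly escrow = $1,868.87 + $53.35 = $1,922.22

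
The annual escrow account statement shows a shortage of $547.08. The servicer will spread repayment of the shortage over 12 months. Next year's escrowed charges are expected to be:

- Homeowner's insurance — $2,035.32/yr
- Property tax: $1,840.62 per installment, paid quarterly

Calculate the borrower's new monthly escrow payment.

Homeowner's insurance: $2,035.32 annually
Property tax: $1,840.62 × 4 = $7,362.48 annually
Yearly total = $2,035.32 + $7,362.48 = $9,397.80
Per month = $9,397.80 / 12 = $783.15
Shortage per month = $547.08 ÷ 12 = $45.59
New monthly escrow = $783.15 + $45.59 = $828.74

$828.74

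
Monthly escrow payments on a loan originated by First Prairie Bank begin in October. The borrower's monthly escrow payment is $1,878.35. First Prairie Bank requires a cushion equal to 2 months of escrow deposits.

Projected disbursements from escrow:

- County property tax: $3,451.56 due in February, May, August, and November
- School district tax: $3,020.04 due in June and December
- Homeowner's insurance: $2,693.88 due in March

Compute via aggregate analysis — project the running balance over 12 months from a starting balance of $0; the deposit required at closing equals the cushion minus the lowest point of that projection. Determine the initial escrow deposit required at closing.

$5,940.19

Cushion = 2 × $1,878.35 = $3,756.70
Trial balance (start $0, +$1,878.35 each month, − disbursements):
  Oct: +$1,878.35 → $1,878.35
  Nov: +$1,878.35 − $3,451.56 → $305.14
  Dec: +$1,878.35 − $3,020.04 → -$836.55
  Jan: +$1,878.35 → $1,041.80
  Feb: +$1,878.35 − $3,451.56 → -$531.41
  Mar: +$1,878.35 − $2,693.88 → -$1,346.94
  Apr: +$1,878.35 → $531.41
  May: +$1,878.35 − $3,451.56 → -$1,041.80
  Jun: +$1,878.35 − $3,020.04 → -$2,183.49
  Jul: +$1,878.35 → -$305.14
  Aug: +$1,878.35 − $3,451.56 → -$1,878.35
  Sep: +$1,878.35 → $0.00
Lowest trial balance = -$2,183.49 (Jun)
Initial deposit = cushion − low point = $3,756.70 − (-$2,183.49) = $5,940.19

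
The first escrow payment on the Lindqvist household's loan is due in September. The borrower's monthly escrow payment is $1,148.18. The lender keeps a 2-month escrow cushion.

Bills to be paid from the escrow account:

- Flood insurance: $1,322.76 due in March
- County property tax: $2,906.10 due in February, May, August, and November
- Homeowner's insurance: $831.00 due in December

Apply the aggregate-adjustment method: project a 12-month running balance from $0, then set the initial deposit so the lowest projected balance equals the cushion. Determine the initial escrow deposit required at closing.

Cushion = 2 × $1,148.18 = $2,296.36
Trial balance (start $0, +$1,148.18 each month, − disbursements):
  Sep: +$1,148.18 → $1,148.18
  Oct: +$1,148.18 → $2,296.36
  Nov: +$1,148.18 − $2,906.10 → $538.44
  Dec: +$1,148.18 − $831.00 → $855.62
  Jan: +$1,148.18 → $2,003.80
  Feb: +$1,148.18 − $2,906.10 → $245.88
  Mar: +$1,148.18 − $1,322.76 → $71.30
  Apr: +$1,148.18 → $1,219.48
  May: +$1,148.18 − $2,906.10 → -$538.44
  Jun: +$1,148.18 → $609.74
  Jul: +$1,148.18 → $1,757.92
  Aug: +$1,148.18 − $2,906.10 → $0.00
Lowest trial balance = -$538.44 (May)
Initial deposit = cushion − low point = $2,296.36 − (-$538.44) = $2,834.80

$2,834.80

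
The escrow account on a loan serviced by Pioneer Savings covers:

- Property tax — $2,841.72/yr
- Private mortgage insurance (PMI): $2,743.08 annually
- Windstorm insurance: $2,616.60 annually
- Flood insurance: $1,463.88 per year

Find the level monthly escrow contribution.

$805.44

Property tax — $2,841.72/yr
Private mortgage insurance (PMI) — $2,743.08/yr
Windstorm insurance — $2,616.60/yr
Flood insurance — $1,463.88/yr
Yearly total = $9,665.28
Monthly escrow = $9,665.28 ÷ 12 = $805.44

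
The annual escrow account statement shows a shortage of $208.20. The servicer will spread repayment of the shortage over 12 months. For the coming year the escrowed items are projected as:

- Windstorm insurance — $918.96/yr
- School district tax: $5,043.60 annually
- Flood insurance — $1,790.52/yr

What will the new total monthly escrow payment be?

$663.44

Windstorm insurance = $918.96 per year
School district tax = $5,043.60 per year
Flood insurance = $1,790.52 per year
Total annual escrow = $918.96 + $5,043.60 + $1,790.52 = $7,753.08
Monthly = $7,753.08 / 12 = $646.09
Shortage per month = $208.20 / 12 = $17.35
New monthly escrow = $646.09 + $17.35 = $663.44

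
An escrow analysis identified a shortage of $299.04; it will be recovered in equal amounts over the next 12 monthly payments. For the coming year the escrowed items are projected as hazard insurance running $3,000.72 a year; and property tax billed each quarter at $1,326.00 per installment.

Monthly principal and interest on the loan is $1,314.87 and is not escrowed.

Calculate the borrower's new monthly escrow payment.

$716.98

Hazard insurance — $3,000.72
Property tax — $1,326.00 × 4 = $5,304.00
Total annual escrow = $8,304.72
Monthly escrow = $8,304.72 ÷ 12 = $692.06
Monthly shortage recovery: $299.04 ÷ 12 = $24.92
Adjusted monthly = $692.06 + $24.92 = $716.98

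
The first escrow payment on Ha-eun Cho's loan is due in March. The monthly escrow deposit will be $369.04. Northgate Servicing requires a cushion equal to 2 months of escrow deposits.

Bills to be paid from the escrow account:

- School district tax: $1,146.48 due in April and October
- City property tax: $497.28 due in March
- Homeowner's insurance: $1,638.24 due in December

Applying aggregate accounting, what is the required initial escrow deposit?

$1,643.76

Cushion = 2 × $369.04 = $738.08
Trial balance (start $0, +$369.04 each month, − disbursements):
  Mar: +$369.04 − $497.28 → -$128.24
  Apr: +$369.04 − $1,146.48 → -$905.68
  May: +$369.04 → -$536.64
  Jun: +$369.04 → -$167.60
  Jul: +$369.04 → $201.44
  Aug: +$369.04 → $570.48
  Sep: +$369.04 → $939.52
  Oct: +$369.04 − $1,146.48 → $162.08
  Nov: +$369.04 → $531.12
  Dec: +$369.04 − $1,638.24 → -$738.08
  Jan: +$369.04 → -$369.04
  Feb: +$369.04 → $0.00
Lowest trial balance = -$905.68 (Apr)
Initial deposit = cushion − low point = $738.08 − (-$905.68) = $1,643.76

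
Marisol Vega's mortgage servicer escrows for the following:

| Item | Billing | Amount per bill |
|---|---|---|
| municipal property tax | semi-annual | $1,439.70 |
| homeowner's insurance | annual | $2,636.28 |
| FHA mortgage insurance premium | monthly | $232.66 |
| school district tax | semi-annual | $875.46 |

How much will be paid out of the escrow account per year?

Municipal property tax: $1,439.70 × 2 = $2,879.40
Homeowner's insurance: $2,636.28
FHA mortgage insurance premium: $232.66 × 12 = $2,791.92
School district tax: $875.46 × 2 = $1,750.92
Total per year = $10,058.52

$10,058.52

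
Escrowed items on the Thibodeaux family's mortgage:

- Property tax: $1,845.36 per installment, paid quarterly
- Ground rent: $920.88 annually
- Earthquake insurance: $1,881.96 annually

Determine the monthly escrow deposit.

Property tax = $1,845.36 × 4 = $7,381.44 per year
Ground rent = $920.88 per year
Earthquake insurance = $1,881.96 per year
Yearly total = $10,184.28
Per month = $10,184.28 / 12 = $848.69

$848.69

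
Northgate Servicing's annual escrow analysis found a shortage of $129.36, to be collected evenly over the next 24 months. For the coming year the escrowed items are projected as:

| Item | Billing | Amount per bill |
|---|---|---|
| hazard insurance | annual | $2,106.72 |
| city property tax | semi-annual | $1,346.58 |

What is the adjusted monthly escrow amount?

$405.38

Hazard insurance = $2,106.72 annually
City property tax = $1,346.58 × 2 = $2,693.16 annually
Yearly total = $2,106.72 + $2,693.16 = $4,799.88
Base monthly escrow = $4,799.88 / 12 = $399.99
Monthly shortage recovery: $129.36 / 24 = $5.39
New monthly escrow = $399.99 + $5.39 = $405.38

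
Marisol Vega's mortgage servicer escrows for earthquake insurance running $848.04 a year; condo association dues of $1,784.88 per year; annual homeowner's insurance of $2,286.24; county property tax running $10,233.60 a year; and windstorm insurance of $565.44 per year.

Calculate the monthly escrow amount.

$1,309.85

Earthquake insurance = $848.04
Condo association dues = $1,784.88
Homeowner's insurance = $2,286.24
County property tax = $10,233.60
Windstorm insurance = $565.44
Annual escrow total = $15,718.20
Monthly escrow = $15,718.20 / 12 = $1,309.85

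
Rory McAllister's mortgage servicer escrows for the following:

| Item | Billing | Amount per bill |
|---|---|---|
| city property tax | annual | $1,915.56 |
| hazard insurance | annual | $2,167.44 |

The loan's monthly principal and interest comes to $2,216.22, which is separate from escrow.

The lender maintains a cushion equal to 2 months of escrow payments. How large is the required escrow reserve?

City property tax = $1,915.56/yr
Hazard insurance = $2,167.44/yr
Combined annual = $1,915.56 + $2,167.44 = $4,083.00
Monthly escrow = $4,083.00 / 12 = $340.25
Cushion = 2 × $340.25 = $680.50

$680.50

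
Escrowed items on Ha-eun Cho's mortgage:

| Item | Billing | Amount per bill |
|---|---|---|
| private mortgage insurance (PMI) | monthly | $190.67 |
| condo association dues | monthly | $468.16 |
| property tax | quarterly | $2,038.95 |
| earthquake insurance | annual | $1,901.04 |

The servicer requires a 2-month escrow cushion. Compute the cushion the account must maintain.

Private mortgage insurance (PMI): $190.67 × 12 = $2,288.04
Condo association dues: $468.16 × 12 = $5,617.92
Property tax: $2,038.95 × 4 = $8,155.80
Earthquake insurance: $1,901.04
Total annual escrow = $17,962.80
Monthly escrow = $17,962.80 / 12 = $1,496.90
Required cushion = 2 × $1,496.90 = $2,993.80

$2,993.80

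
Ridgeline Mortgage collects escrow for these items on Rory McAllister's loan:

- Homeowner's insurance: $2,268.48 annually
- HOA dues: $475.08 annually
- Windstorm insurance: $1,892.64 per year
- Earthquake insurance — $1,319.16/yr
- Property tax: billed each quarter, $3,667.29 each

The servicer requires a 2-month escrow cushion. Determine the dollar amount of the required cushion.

Homeowner's insurance: $2,268.48/yr
HOA dues: $475.08/yr
Windstorm insurance: $1,892.64/yr
Earthquake insurance: $1,319.16/yr
Property tax: $3,667.29 × 4 = $14,669.16/yr
Annual escrow total = $2,268.48 + $475.08 + $1,892.64 + $1,319.16 + $14,669.16 = $20,624.52
Base monthly escrow = $20,624.52 / 12 = $1,718.71
Cushion = 2 × $1,718.71 = $3,437.42

$3,437.42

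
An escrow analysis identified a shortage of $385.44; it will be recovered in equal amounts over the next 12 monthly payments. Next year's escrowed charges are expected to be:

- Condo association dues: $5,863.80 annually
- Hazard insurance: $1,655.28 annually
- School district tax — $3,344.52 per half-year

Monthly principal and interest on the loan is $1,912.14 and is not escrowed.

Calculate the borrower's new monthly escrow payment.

$1,216.13

Condo association dues: $5,863.80/yr
Hazard insurance: $1,655.28/yr
School district tax: $3,344.52 × 2 = $6,689.04/yr
Yearly total = $5,863.80 + $1,655.28 + $6,689.04 = $14,208.12
Base monthly escrow = $14,208.12 ÷ 12 = $1,184.01
Shortage spread = $385.44 / 12 = $32.12/mo
New monthly escrow = $1,184.01 + $32.12 = $1,216.13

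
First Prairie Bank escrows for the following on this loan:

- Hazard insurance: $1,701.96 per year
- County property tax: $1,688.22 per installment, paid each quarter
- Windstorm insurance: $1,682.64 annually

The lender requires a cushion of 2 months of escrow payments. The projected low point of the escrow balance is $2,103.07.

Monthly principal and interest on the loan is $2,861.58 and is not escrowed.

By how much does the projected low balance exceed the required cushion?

$413.49

Hazard insurance: $1,701.96 per year
County property tax: $1,688.22 × 4 = $6,752.88 per year
Windstorm insurance: $1,682.64 per year
Total per year = $10,137.48
Monthly escrow = $10,137.48 ÷ 12 = $844.79
Cushion = 2 × $844.79 = $1,689.58
Excess over cushion: $2,103.07 − $1,689.58 = $413.49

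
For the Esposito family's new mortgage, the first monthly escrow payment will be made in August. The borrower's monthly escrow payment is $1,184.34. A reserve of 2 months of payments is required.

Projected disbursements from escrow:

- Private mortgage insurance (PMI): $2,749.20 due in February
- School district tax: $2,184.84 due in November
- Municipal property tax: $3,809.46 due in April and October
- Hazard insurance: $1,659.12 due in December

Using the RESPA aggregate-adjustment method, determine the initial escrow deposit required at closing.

Cushion = 2 × $1,184.34 = $2,368.68
Trial balance (start $0, +$1,184.34 each month, − disbursements):
  Aug: +$1,184.34 → $1,184.34
  Sep: +$1,184.34 → $2,368.68
  Oct: +$1,184.34 − $3,809.46 → -$256.44
  Nov: +$1,184.34 − $2,184.84 → -$1,256.94
  Dec: +$1,184.34 − $1,659.12 → -$1,731.72
  Jan: +$1,184.34 → -$547.38
  Feb: +$1,184.34 − $2,749.20 → -$2,112.24
  Mar: +$1,184.34 → -$927.90
  Apr: +$1,184.34 − $3,809.46 → -$3,553.02
  May: +$1,184.34 → -$2,368.68
  Jun: +$1,184.34 → -$1,184.34
  Jul: +$1,184.34 → $0.00
Lowest trial balance = -$3,553.02 (Apr)
Initial deposit = cushion − low point = $2,368.68 − (-$3,553.02) = $5,921.70

$5,921.70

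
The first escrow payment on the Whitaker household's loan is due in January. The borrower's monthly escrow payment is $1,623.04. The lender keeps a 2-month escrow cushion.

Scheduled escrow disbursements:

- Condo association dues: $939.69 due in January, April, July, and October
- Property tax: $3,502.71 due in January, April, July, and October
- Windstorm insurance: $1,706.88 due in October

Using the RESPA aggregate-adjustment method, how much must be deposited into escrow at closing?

Cushion = 2 × $1,623.04 = $3,246.08
Trial balance (start $0, +$1,623.04 each month, − disbursements):
  Jan: +$1,623.04 − $4,442.40 → -$2,819.36
  Feb: +$1,623.04 → -$1,196.32
  Mar: +$1,623.04 → $426.72
  Apr: +$1,623.04 − $4,442.40 → -$2,392.64
  May: +$1,623.04 → -$769.60
  Jun: +$1,623.04 → $853.44
  Jul: +$1,623.04 − $4,442.40 → -$1,965.92
  Aug: +$1,623.04 → -$342.88
  Sep: +$1,623.04 → $1,280.16
  Oct: +$1,623.04 − $6,149.28 → -$3,246.08
  Nov: +$1,623.04 → -$1,623.04
  Dec: +$1,623.04 → $0.00
Lowest trial balance = -$3,246.08 (Oct)
Initial deposit = cushion − low point = $3,246.08 − (-$3,246.08) = $6,492.16

$6,492.16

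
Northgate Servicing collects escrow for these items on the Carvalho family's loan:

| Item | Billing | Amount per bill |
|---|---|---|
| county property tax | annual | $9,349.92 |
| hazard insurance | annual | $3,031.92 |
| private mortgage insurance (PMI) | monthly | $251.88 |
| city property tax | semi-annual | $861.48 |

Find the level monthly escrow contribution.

$1,427.28

County property tax: $9,349.92/yr
Hazard insurance: $3,031.92/yr
Private mortgage insurance (PMI): $251.88 × 12 = $3,022.56/yr
City property tax: $861.48 × 2 = $1,722.96/yr
Yearly total = $9,349.92 + $3,031.92 + $3,022.56 + $1,722.96 = $17,127.36
Base monthly escrow = $17,127.36 ÷ 12 = $1,427.28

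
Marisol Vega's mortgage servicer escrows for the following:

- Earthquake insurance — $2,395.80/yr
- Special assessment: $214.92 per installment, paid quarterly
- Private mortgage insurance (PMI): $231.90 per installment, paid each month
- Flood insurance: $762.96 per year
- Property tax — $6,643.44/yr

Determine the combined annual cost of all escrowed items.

Earthquake insurance — $2,395.80 per year
Special assessment — $214.92 × 4 = $859.68 per year
Private mortgage insurance (PMI) — $231.90 × 12 = $2,782.80 per year
Flood insurance — $762.96 per year
Property tax — $6,643.44 per year
Total annual escrow = $2,395.80 + $859.68 + $2,782.80 + $762.96 + $6,643.44 = $13,444.68

$13,444.68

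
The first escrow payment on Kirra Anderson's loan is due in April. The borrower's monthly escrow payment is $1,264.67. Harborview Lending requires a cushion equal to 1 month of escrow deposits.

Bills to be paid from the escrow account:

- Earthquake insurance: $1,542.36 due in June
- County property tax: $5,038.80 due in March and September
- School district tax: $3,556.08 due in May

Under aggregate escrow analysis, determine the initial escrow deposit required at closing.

$3,813.89

Cushion = 1 × $1,264.67 = $1,264.67
Trial balance (start $0, +$1,264.67 each month, − disbursements):
  Apr: +$1,264.67 → $1,264.67
  May: +$1,264.67 − $3,556.08 → -$1,026.74
  Jun: +$1,264.67 − $1,542.36 → -$1,304.43
  Jul: +$1,264.67 → -$39.76
  Aug: +$1,264.67 → $1,224.91
  Sep: +$1,264.67 − $5,038.80 → -$2,549.22
  Oct: +$1,264.67 → -$1,284.55
  Nov: +$1,264.67 → -$19.88
  Dec: +$1,264.67 → $1,244.79
  Jan: +$1,264.67 → $2,509.46
  Feb: +$1,264.67 → $3,774.13
  Mar: +$1,264.67 − $5,038.80 → $0.00
Lowest trial balance = -$2,549.22 (Sep)
Initial deposit = cushion − low point = $1,264.67 − (-$2,549.22) = $3,813.89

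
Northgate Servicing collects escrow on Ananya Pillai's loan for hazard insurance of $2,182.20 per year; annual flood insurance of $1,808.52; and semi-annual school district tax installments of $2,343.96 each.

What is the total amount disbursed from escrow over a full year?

$8,678.64

Hazard insurance = $2,182.20 annually
Flood insurance = $1,808.52 annually
School district tax = $2,343.96 × 2 = $4,687.92 annually
Total per year = $2,182.20 + $1,808.52 + $4,687.92 = $8,678.64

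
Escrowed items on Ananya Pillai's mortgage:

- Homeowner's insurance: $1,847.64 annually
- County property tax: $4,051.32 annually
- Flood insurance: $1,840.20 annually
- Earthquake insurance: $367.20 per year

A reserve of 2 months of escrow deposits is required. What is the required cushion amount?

Homeowner's insurance — $1,847.64 annually
County property tax — $4,051.32 annually
Flood insurance — $1,840.20 annually
Earthquake insurance — $367.20 annually
Combined annual = $8,106.36
Monthly = $8,106.36 / 12 = $675.53
Required cushion = 2 × $675.53 = $1,351.06

$1,351.06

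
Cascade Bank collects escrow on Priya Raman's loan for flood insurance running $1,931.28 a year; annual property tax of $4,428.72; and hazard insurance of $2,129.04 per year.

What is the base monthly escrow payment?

$707.42

Flood insurance — $1,931.28 annually
Property tax — $4,428.72 annually
Hazard insurance — $2,129.04 annually
Total per year = $1,931.28 + $4,428.72 + $2,129.04 = $8,489.04
Monthly = $8,489.04 ÷ 12 = $707.42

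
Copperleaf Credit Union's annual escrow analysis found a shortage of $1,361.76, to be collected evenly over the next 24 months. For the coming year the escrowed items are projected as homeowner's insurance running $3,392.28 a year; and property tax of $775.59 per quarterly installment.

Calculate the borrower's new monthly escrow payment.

$597.96

Homeowner's insurance: $3,392.28
Property tax: $775.59 × 4 = $3,102.36
Total per year = $3,392.28 + $3,102.36 = $6,494.64
Per month = $6,494.64 / 12 = $541.22
Monthly shortage recovery: $1,361.76 ÷ 24 = $56.74
Adjusted monthly = $541.22 + $56.74 = $597.96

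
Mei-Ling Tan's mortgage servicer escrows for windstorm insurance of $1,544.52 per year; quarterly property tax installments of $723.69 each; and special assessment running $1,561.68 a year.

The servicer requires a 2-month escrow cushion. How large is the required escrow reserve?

Windstorm insurance: $1,544.52/yr
Property tax: $723.69 × 4 = $2,894.76/yr
Special assessment: $1,561.68/yr
Total annual escrow = $6,000.96
Per month = $6,000.96 / 12 = $500.08
Reserve = 2 × $500.08 = $1,000.16

$1,000.16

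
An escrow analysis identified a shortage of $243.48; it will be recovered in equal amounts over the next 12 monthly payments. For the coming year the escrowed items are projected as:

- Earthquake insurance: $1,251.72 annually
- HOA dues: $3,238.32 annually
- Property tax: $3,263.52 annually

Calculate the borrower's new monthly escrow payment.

Earthquake insurance: $1,251.72/yr
HOA dues: $3,238.32/yr
Property tax: $3,263.52/yr
Annual escrow total = $1,251.72 + $3,238.32 + $3,263.52 = $7,753.56
Per month = $7,753.56 ÷ 12 = $646.13
Shortage spread = $243.48 ÷ 12 = $20.29/mo
Adjusted monthly = $646.13 + $20.29 = $666.42

$666.42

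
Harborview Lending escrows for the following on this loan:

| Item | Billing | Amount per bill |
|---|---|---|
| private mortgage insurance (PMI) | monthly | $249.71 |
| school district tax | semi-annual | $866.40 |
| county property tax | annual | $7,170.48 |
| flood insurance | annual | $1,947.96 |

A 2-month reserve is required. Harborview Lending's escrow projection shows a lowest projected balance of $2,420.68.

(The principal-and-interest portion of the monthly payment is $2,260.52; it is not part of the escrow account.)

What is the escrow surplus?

$112.72

Private mortgage insurance (PMI): $249.71 × 12 = $2,996.52/yr
School district tax: $866.40 × 2 = $1,732.80/yr
County property tax: $7,170.48/yr
Flood insurance: $1,947.96/yr
Annual escrow total = $2,996.52 + $1,732.80 + $7,170.48 + $1,947.96 = $13,847.76
Base monthly escrow = $13,847.76 / 12 = $1,153.98
Required cushion = 2 × $1,153.98 = $2,307.96
Excess over cushion: $2,420.68 − $2,307.96 = $112.72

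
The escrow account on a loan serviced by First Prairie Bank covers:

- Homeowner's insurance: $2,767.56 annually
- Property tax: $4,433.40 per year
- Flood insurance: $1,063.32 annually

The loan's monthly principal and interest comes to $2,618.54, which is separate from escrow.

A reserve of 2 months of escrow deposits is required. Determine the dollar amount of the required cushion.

$1,377.38

Homeowner's insurance: $2,767.56 annually
Property tax: $4,433.40 annually
Flood insurance: $1,063.32 annually
Annual escrow total = $8,264.28
Base monthly escrow = $8,264.28 ÷ 12 = $688.69
Reserve = 2 × $688.69 = $1,377.38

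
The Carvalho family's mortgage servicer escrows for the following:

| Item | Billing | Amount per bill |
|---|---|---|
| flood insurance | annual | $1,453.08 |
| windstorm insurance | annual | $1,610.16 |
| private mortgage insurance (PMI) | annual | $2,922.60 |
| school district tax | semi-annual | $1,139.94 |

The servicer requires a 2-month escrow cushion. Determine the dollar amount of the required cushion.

$1,377.62

Flood insurance = $1,453.08 annually
Windstorm insurance = $1,610.16 annually
Private mortgage insurance (PMI) = $2,922.60 annually
School district tax = $1,139.94 × 2 = $2,279.88 annually
Total per year = $8,265.72
Base monthly escrow = $8,265.72 ÷ 12 = $688.81
Cushion = 2 × $688.81 = $1,377.62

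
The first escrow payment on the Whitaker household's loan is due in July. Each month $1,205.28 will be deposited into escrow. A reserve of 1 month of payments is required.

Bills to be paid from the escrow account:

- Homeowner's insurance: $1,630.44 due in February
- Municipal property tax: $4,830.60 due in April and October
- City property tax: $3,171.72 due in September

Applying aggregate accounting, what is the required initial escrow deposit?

$4,386.48

Cushion = 1 × $1,205.28 = $1,205.28
Trial balance (start $0, +$1,205.28 each month, − disbursements):
  Jul: +$1,205.28 → $1,205.28
  Aug: +$1,205.28 → $2,410.56
  Sep: +$1,205.28 − $3,171.72 → $444.12
  Oct: +$1,205.28 − $4,830.60 → -$3,181.20
  Nov: +$1,205.28 → -$1,975.92
  Dec: +$1,205.28 → -$770.64
  Jan: +$1,205.28 → $434.64
  Feb: +$1,205.28 − $1,630.44 → $9.48
  Mar: +$1,205.28 → $1,214.76
  Apr: +$1,205.28 − $4,830.60 → -$2,410.56
  May: +$1,205.28 → -$1,205.28
  Jun: +$1,205.28 → $0.00
Lowest trial balance = -$3,181.20 (Oct)
Initial deposit = cushion − low point = $1,205.28 − (-$3,181.20) = $4,386.48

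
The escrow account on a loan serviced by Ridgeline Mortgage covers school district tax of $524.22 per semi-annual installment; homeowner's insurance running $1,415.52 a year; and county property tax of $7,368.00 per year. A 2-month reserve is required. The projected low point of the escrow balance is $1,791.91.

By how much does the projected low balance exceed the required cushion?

$153.25

School district tax: $524.22 × 2 = $1,048.44/yr
Homeowner's insurance: $1,415.52/yr
County property tax: $7,368.00/yr
Annual escrow total = $1,048.44 + $1,415.52 + $7,368.00 = $9,831.96
Base monthly escrow = $9,831.96 / 12 = $819.33
Required cushion = 2 × $819.33 = $1,638.66
Surplus = $1,791.91 − $1,638.66 = $153.25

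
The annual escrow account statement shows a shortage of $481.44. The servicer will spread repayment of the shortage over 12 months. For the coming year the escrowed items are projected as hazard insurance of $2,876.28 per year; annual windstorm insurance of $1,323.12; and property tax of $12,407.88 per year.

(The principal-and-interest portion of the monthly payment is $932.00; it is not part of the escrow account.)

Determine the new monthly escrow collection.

$1,424.06

Hazard insurance = $2,876.28
Windstorm insurance = $1,323.12
Property tax = $12,407.88
Yearly total = $16,607.28
Monthly escrow = $16,607.28 ÷ 12 = $1,383.94
Monthly shortage recovery: $481.44 ÷ 12 = $40.12
Adjusted monthly = $1,383.94 + $40.12 = $1,424.06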